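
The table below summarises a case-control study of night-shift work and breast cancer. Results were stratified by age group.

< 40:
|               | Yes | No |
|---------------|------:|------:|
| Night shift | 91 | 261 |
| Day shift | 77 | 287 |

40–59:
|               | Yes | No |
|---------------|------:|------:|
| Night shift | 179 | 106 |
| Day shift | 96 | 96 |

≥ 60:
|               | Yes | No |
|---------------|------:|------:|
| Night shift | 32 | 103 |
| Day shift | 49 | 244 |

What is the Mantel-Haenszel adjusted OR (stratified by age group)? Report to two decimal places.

OR_MH = Σ(aᵢdᵢ/nᵢ) / Σ(bᵢcᵢ/nᵢ), where nᵢ is the stratum total.
Stratum 1 (< 40): n = 716; a·d/n = 91·287/716 = 36.4763; b·c/n = 261·77/716 = 28.0684
Stratum 2 (40–59): n = 477; a·d/n = 179·96/477 = 36.0252; b·c/n = 106·96/477 = 21.3333
Stratum 3 (≥ 60): n = 428; a·d/n = 32·244/428 = 18.2430; b·c/n = 103·49/428 = 11.7921
OR_MH = (36.4763 + 36.0252 + 18.2430) / (28.0684 + 21.3333 + 11.7921) = 90.7444 / 61.1938 = 1.48290

1.48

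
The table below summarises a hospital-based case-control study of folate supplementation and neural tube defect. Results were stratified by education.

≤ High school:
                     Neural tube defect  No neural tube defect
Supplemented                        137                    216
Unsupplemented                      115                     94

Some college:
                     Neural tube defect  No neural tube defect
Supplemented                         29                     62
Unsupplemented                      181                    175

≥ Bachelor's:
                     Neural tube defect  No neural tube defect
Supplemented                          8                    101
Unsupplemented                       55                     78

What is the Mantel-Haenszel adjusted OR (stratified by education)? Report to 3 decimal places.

0.399

OR_MH = Σ(aᵢdᵢ/nᵢ) / Σ(bᵢcᵢ/nᵢ), where nᵢ is the stratum total.
Stratum 1 (≤ High school): n = 562; a·d/n = 137·94/562 = 22.9146; b·c/n = 216·115/562 = 44.1993
Stratum 2 (Some college): n = 447; a·d/n = 29·175/447 = 11.3535; b·c/n = 62·181/447 = 25.1051
Stratum 3 (≥ Bachelor's): n = 242; a·d/n = 8·78/242 = 2.5785; b·c/n = 101·55/242 = 22.9545
OR_MH = (22.9146 + 11.3535 + 2.5785) / (44.1993 + 25.1051 + 22.9545) = 36.8466 / 92.2590 = 0.39938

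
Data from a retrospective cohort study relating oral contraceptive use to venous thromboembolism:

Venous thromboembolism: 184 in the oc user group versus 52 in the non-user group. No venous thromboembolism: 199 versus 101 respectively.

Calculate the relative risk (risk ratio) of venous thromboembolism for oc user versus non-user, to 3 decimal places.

1.414

From the description: a = 184, b = 199, c = 52, d = 101.
Risk in exposed = 184/383 = 0.48042; risk in unexposed = 52/153 = 0.33987.
RR = 0.48042 / 0.33987 = 1.41354
The risk among the exposed is 1.41 times that among the unexposed.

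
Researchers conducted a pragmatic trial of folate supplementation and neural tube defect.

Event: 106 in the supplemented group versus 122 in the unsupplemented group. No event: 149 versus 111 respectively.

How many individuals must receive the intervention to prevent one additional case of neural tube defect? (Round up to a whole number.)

10

Risk in treated group = 106/255 = 0.41569; risk in control = 122/233 = 0.52361.
Absolute risk reduction = 0.52361 − 0.41569 = 0.10792
NNT = 1 / ARR = 1 / 0.10792 = 9.266 → round up → 10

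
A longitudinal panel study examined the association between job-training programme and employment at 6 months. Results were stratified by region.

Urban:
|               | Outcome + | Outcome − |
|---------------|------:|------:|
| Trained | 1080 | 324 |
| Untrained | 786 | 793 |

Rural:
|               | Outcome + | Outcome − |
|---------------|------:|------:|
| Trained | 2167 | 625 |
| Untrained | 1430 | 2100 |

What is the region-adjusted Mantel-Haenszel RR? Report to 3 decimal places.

1.779

RR_MH = Σ(aᵢ·n₀ᵢ/nᵢ) / Σ(cᵢ·n₁ᵢ/nᵢ), with n₁ᵢ = aᵢ+bᵢ (exposed), n₀ᵢ = cᵢ+dᵢ (unexposed), nᵢ = n₁ᵢ+n₀ᵢ.
Stratum 1 (Urban): n₁ = 1404, n₀ = 1579, n = 2983; a·n₀/n = 1080·1579/2983 = 571.6795; c·n₁/n = 786·1404/2983 = 369.9444
Stratum 2 (Rural): n₁ = 2792, n₀ = 3530, n = 6322; a·n₀/n = 2167·3530/6322 = 1209.9826; c·n₁/n = 1430·2792/6322 = 631.5343
RR_MH = (571.6795 + 1209.9826) / (369.9444 + 631.5343) = 1781.6621 / 1001.4787 = 1.77903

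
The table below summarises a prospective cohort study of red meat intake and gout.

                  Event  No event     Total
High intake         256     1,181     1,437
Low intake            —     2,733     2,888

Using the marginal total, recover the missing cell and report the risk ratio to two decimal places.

3.32

The missing cell is in the unexposed row: 2888 − 2733 = 155.
So a = 256, b = 1181, c = 155, d = 2733.
RR = [a/(a+b)] / [c/(c+d)] = (256/1437) / (155/2888) = 0.17815/0.05367 = 3.31932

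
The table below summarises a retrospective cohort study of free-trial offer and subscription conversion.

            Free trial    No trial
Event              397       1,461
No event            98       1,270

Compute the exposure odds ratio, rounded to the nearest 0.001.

Reading the table with exposure as columns: a = 397 (Free trial, case), b = 98 (Free trial, non-case), c = 1461 (No trial, case), d = 1270.
OR = (a·d)/(b·c) = (397 × 1270) / (98 × 1461) = 504190 / 143178 = 3.52142
The odds of subscription conversion are about 3.52 times as high in the free trial group.

3.521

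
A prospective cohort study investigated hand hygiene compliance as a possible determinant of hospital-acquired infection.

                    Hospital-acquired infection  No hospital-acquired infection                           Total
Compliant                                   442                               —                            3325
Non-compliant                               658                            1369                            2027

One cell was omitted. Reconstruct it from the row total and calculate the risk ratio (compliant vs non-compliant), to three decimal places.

The missing cell is in the exposed row: 3325 − 442 = 2883.
So a = 442, b = 2883, c = 658, d = 1369.
RR = [a/(a+b)] / [c/(c+d)] = (442/3325) / (658/2027) = 0.13293/0.32462 = 0.40950

0.410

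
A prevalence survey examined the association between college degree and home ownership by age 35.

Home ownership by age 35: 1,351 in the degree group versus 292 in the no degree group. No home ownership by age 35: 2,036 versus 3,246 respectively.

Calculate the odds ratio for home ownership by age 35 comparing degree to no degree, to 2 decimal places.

7.38

From the description: a = 1351, b = 2036, c = 292, d = 3246.
OR = (a·d)/(b·c) = (1351 × 3246) / (2036 × 292) = 4385346 / 594512 = 7.37638
The odds of home ownership by age 35 are about 7.38 times as high in the degree group.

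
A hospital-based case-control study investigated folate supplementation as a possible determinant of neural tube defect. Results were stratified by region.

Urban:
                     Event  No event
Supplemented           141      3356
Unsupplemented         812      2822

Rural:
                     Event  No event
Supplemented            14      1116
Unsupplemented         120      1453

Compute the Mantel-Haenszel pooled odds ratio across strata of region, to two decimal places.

OR_MH = Σ(aᵢdᵢ/nᵢ) / Σ(bᵢcᵢ/nᵢ), where nᵢ is the stratum total.
Stratum 1 (Urban): n = 7131; a·d/n = 141·2822/7131 = 55.7989; b·c/n = 3356·812/7131 = 382.1444
Stratum 2 (Rural): n = 2703; a·d/n = 14·1453/2703 = 7.5257; b·c/n = 1116·120/2703 = 49.5450
OR_MH = (55.7989 + 7.5257) / (382.1444 + 49.5450) = 63.3246 / 431.6894 = 0.14669

0.15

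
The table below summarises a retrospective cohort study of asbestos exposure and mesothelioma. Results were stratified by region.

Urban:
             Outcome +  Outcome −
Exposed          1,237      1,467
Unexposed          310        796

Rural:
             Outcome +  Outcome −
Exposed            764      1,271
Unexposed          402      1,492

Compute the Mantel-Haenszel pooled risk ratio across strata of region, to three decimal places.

RR_MH = Σ(aᵢ·n₀ᵢ/nᵢ) / Σ(cᵢ·n₁ᵢ/nᵢ), with n₁ᵢ = aᵢ+bᵢ (exposed), n₀ᵢ = cᵢ+dᵢ (unexposed), nᵢ = n₁ᵢ+n₀ᵢ.
Stratum 1 (Urban): n₁ = 2704, n₀ = 1106, n = 3810; a·n₀/n = 1237·1106/3810 = 359.0871; c·n₁/n = 310·2704/3810 = 220.0105
Stratum 2 (Rural): n₁ = 2035, n₀ = 1894, n = 3929; a·n₀/n = 764·1894/3929 = 368.2912; c·n₁/n = 402·2035/3929 = 208.2133
RR_MH = (359.0871 + 368.2912) / (220.0105 + 208.2133) = 727.3783 / 428.2238 = 1.69859

1.699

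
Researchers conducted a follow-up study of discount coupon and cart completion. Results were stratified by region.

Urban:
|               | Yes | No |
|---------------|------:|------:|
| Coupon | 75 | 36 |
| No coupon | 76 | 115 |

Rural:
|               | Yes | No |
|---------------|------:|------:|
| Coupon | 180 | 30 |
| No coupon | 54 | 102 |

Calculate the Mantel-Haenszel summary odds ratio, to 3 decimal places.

OR_MH = Σ(aᵢdᵢ/nᵢ) / Σ(bᵢcᵢ/nᵢ), where nᵢ is the stratum total.
Stratum 1 (Urban): n = 302; a·d/n = 75·115/302 = 28.5596; b·c/n = 36·76/302 = 9.0596
Stratum 2 (Rural): n = 366; a·d/n = 180·102/366 = 50.1639; b·c/n = 30·54/366 = 4.4262
OR_MH = (28.5596 + 50.1639) / (9.0596 + 4.4262) = 78.7235 / 13.4858 = 5.83750

5.837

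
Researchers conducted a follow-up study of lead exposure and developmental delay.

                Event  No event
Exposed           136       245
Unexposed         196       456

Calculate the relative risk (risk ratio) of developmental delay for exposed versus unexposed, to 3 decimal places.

1.187

Cells: a = 136, b = 245, c = 196, d = 456.
Risk in exposed = 136/381 = 0.35696; risk in unexposed = 196/652 = 0.30061.
RR = 0.35696 / 0.30061 = 1.18742
The risk among the exposed is 1.19 times that among the unexposed.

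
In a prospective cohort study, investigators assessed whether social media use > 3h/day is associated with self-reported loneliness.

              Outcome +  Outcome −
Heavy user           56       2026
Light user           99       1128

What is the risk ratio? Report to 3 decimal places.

Cells: a = 56, b = 2026, c = 99, d = 1128.
Risk in exposed = 56/2082 = 0.02690; risk in unexposed = 99/1227 = 0.08068.
RR = 0.02690 / 0.08068 = 0.33336
The risk is 67% lower among the exposed than among the unexposed.

0.333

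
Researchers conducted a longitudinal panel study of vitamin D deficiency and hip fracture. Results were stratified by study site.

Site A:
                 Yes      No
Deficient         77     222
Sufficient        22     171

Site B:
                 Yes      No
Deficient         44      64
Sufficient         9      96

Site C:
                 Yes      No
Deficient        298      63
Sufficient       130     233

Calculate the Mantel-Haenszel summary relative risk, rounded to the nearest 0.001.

RR_MH = Σ(aᵢ·n₀ᵢ/nᵢ) / Σ(cᵢ·n₁ᵢ/nᵢ), with n₁ᵢ = aᵢ+bᵢ (exposed), n₀ᵢ = cᵢ+dᵢ (unexposed), nᵢ = n₁ᵢ+n₀ᵢ.
Stratum 1 (Site A): n₁ = 299, n₀ = 193, n = 492; a·n₀/n = 77·193/492 = 30.2053; c·n₁/n = 22·299/492 = 13.3699
Stratum 2 (Site B): n₁ = 108, n₀ = 105, n = 213; a·n₀/n = 44·105/213 = 21.6901; c·n₁/n = 9·108/213 = 4.5634
Stratum 3 (Site C): n₁ = 361, n₀ = 363, n = 724; a·n₀/n = 298·363/724 = 149.4116; c·n₁/n = 130·361/724 = 64.8204
RR_MH = (30.2053 + 21.6901 + 149.4116) / (13.3699 + 4.5634 + 64.8204) = 201.3070 / 82.7537 = 2.43260

2.433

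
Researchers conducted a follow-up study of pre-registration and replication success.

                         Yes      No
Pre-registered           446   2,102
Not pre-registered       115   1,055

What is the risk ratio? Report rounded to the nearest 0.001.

Cells: a = 446, b = 2102, c = 115, d = 1055.
Risk in exposed = 446/2548 = 0.17504; risk in unexposed = 115/1170 = 0.09829.
RR = 0.17504 / 0.09829 = 1.78083
The risk among the exposed is 1.78 times that among the unexposed.

1.781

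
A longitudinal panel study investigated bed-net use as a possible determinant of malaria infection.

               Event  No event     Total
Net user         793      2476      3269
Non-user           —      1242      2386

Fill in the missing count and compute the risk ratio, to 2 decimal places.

The missing cell is in the unexposed row: 2386 − 1242 = 1144.
So a = 793, b = 2476, c = 1144, d = 1242.
RR = [a/(a+b)] / [c/(c+d)] = (793/3269) / (1144/2386) = 0.24258/0.47946 = 0.50594

0.51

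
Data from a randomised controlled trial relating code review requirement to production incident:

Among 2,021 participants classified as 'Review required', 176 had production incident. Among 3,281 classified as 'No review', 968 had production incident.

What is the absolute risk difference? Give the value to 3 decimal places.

-0.208

From the description: a = 176, b = 1845, c = 968, d = 2313.
Risk in exposed = 176/2021 = 0.087086; risk in unexposed = 968/3281 = 0.295032.
Risk difference = 0.087086 − 0.295032 = -0.207946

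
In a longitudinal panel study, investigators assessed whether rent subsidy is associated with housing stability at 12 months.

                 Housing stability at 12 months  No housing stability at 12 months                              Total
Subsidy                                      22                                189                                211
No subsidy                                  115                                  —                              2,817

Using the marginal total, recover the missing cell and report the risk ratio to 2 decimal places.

2.55

The missing cell is in the unexposed row: 2817 − 115 = 2702.
So a = 22, b = 189, c = 115, d = 2702.
RR = [a/(a+b)] / [c/(c+d)] = (22/211) / (115/2817) = 0.10427/0.04082 = 2.55405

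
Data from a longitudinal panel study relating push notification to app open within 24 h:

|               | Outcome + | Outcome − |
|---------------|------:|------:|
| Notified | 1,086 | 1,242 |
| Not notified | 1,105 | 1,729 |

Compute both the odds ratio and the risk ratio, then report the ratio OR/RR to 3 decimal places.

1.144

Cells: a = 1086, b = 1242, c = 1105, d = 1729.
OR = (1086·1729)/(1242·1105) = 1877694/1372410 = 1.36817
Risk in exposed = 1086/2328 = 0.46649; risk in unexposed = 1105/2834 = 0.38991; RR = 1.19642
OR/RR = 1.36817 / 1.19642 = 1.14355
The outcome is not rare, so the OR lies further from 1 than the RR.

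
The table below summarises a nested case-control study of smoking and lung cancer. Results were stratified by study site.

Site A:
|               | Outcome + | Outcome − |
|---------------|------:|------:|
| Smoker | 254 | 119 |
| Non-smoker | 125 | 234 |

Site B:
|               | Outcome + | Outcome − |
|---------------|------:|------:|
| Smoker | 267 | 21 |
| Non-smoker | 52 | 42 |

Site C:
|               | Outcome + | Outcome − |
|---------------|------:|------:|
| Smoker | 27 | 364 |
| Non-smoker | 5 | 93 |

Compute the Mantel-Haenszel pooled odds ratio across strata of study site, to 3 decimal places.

4.300

OR_MH = Σ(aᵢdᵢ/nᵢ) / Σ(bᵢcᵢ/nᵢ), where nᵢ is the stratum total.
Stratum 1 (Site A): n = 732; a·d/n = 254·234/732 = 81.1967; b·c/n = 119·125/732 = 20.3210
Stratum 2 (Site B): n = 382; a·d/n = 267·42/382 = 29.3560; b·c/n = 21·52/382 = 2.8586
Stratum 3 (Site C): n = 489; a·d/n = 27·93/489 = 5.1350; b·c/n = 364·5/489 = 3.7219
OR_MH = (81.1967 + 29.3560 + 5.1350) / (20.3210 + 2.8586 + 3.7219) = 115.6877 / 26.9016 = 4.30041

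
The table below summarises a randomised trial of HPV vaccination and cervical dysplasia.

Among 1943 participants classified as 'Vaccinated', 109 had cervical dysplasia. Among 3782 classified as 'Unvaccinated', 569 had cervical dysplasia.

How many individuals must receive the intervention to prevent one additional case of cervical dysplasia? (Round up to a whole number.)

11

Risk in treated group = 109/1943 = 0.05610; risk in control = 569/3782 = 0.15045.
Absolute risk reduction = 0.15045 − 0.05610 = 0.09435
NNT = 1 / ARR = 1 / 0.09435 = 10.599 → round up → 11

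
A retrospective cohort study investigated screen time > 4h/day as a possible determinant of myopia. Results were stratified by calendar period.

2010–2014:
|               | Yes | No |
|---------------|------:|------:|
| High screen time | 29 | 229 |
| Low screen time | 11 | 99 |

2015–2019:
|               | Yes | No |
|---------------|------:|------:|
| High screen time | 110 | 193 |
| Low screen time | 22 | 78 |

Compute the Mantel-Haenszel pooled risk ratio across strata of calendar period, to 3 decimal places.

1.483

RR_MH = Σ(aᵢ·n₀ᵢ/nᵢ) / Σ(cᵢ·n₁ᵢ/nᵢ), with n₁ᵢ = aᵢ+bᵢ (exposed), n₀ᵢ = cᵢ+dᵢ (unexposed), nᵢ = n₁ᵢ+n₀ᵢ.
Stratum 1 (2010–2014): n₁ = 258, n₀ = 110, n = 368; a·n₀/n = 29·110/368 = 8.6685; c·n₁/n = 11·258/368 = 7.7120
Stratum 2 (2015–2019): n₁ = 303, n₀ = 100, n = 403; a·n₀/n = 110·100/403 = 27.2953; c·n₁/n = 22·303/403 = 16.5409
RR_MH = (8.6685 + 27.2953) / (7.7120 + 16.5409) = 35.9638 / 24.2529 = 1.48286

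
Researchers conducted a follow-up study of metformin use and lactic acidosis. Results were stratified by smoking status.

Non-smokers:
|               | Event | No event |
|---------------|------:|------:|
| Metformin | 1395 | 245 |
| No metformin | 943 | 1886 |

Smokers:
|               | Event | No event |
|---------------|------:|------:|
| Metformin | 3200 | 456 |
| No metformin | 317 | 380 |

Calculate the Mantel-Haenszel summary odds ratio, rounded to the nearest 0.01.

10.22

OR_MH = Σ(aᵢdᵢ/nᵢ) / Σ(bᵢcᵢ/nᵢ), where nᵢ is the stratum total.
Stratum 1 (Non-smokers): n = 4469; a·d/n = 1395·1886/4469 = 588.7156; b·c/n = 245·943/4469 = 51.6972
Stratum 2 (Smokers): n = 4353; a·d/n = 3200·380/4353 = 279.3476; b·c/n = 456·317/4353 = 33.2074
OR_MH = (588.7156 + 279.3476) / (51.6972 + 33.2074) = 868.0632 / 84.9047 = 10.22397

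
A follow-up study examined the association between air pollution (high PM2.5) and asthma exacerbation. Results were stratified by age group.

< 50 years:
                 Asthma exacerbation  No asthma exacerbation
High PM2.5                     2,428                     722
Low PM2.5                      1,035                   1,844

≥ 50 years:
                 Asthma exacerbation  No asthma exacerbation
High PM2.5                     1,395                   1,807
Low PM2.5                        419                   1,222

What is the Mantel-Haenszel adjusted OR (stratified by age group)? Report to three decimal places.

OR_MH = Σ(aᵢdᵢ/nᵢ) / Σ(bᵢcᵢ/nᵢ), where nᵢ is the stratum total.
Stratum 1 (< 50 years): n = 6029; a·d/n = 2428·1844/6029 = 742.6160; b·c/n = 722·1035/6029 = 123.9459
Stratum 2 (≥ 50 years): n = 4843; a·d/n = 1395·1222/4843 = 351.9905; b·c/n = 1807·419/4843 = 156.3355
OR_MH = (742.6160 + 351.9905) / (123.9459 + 156.3355) = 1094.6065 / 280.2815 = 3.90538

3.905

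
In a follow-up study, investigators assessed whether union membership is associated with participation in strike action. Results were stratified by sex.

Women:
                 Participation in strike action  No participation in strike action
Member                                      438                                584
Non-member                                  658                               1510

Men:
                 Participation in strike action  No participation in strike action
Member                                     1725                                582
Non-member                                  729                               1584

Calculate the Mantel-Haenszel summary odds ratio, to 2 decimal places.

3.76

OR_MH = Σ(aᵢdᵢ/nᵢ) / Σ(bᵢcᵢ/nᵢ), where nᵢ is the stratum total.
Stratum 1 (Women): n = 3190; a·d/n = 438·1510/3190 = 207.3292; b·c/n = 584·658/3190 = 120.4614
Stratum 2 (Men): n = 4620; a·d/n = 1725·1584/4620 = 591.4286; b·c/n = 582·729/4620 = 91.8351
OR_MH = (207.3292 + 591.4286) / (120.4614 + 91.8351) = 798.7577 / 212.2965 = 3.76246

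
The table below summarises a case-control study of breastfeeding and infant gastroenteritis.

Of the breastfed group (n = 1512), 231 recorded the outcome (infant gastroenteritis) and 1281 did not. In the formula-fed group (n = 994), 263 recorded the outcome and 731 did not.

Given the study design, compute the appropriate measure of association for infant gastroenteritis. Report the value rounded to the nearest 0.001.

From the description: a = 231, b = 1281, c = 263, d = 731.
This is a case-control study: participants were sampled on outcome status, so risks in the source population cannot be estimated directly — relative risk is not valid here. The odds ratio is the appropriate measure.
OR = (a·d)/(b·c) = (231 × 731) / (1281 × 263) = 168861 / 336903 = 0.50122

0.501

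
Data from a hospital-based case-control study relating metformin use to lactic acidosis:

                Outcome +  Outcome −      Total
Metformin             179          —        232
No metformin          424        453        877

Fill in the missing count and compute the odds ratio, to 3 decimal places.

3.608

The missing cell is in the exposed row: 232 − 179 = 53.
So a = 179, b = 53, c = 424, d = 453.
OR = (a·d)/(b·c) = (179 × 453) / (53 × 424) = 81087 / 22472 = 3.60836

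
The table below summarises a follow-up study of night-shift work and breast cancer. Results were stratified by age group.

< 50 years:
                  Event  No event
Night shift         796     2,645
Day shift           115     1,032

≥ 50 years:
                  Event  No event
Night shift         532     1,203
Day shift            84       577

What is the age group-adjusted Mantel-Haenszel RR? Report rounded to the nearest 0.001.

RR_MH = Σ(aᵢ·n₀ᵢ/nᵢ) / Σ(cᵢ·n₁ᵢ/nᵢ), with n₁ᵢ = aᵢ+bᵢ (exposed), n₀ᵢ = cᵢ+dᵢ (unexposed), nᵢ = n₁ᵢ+n₀ᵢ.
Stratum 1 (< 50 years): n₁ = 3441, n₀ = 1147, n = 4588; a·n₀/n = 796·1147/4588 = 199.0000; c·n₁/n = 115·3441/4588 = 86.2500
Stratum 2 (≥ 50 years): n₁ = 1735, n₀ = 661, n = 2396; a·n₀/n = 532·661/2396 = 146.7663; c·n₁/n = 84·1735/2396 = 60.8264
RR_MH = (199.0000 + 146.7663) / (86.2500 + 60.8264) = 345.7663 / 147.0764 = 2.35093

2.351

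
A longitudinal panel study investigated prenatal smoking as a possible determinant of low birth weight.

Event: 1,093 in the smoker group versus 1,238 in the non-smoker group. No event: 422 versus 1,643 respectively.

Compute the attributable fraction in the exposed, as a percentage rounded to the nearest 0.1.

40.4

From the description: a = 1093, b = 422, c = 1238, d = 1643.
Risk in exposed = 1093/1515 = 0.72145; risk in unexposed = 1238/2881 = 0.42971.
RR = 0.72145/0.42971 = 1.67892
AR% = (RR − 1)/RR × 100 = (1.67892 − 1)/1.67892 × 100 = 40.4379%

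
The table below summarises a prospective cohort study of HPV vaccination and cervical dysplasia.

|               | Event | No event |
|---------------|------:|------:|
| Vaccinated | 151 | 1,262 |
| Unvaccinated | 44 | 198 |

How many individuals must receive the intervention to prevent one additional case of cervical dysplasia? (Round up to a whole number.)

Risk in treated group = 151/1413 = 0.10686; risk in control = 44/242 = 0.18182.
Absolute risk reduction = 0.18182 − 0.10686 = 0.07495
NNT = 1 / ARR = 1 / 0.07495 = 13.342 → round up → 14

14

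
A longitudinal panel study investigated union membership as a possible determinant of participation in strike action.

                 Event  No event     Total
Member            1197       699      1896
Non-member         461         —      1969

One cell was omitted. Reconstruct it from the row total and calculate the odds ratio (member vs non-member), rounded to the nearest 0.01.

5.60

The missing cell is in the unexposed row: 1969 − 461 = 1508.
So a = 1197, b = 699, c = 461, d = 1508.
OR = (a·d)/(b·c) = (1197 × 1508) / (699 × 461) = 1805076 / 322239 = 5.60167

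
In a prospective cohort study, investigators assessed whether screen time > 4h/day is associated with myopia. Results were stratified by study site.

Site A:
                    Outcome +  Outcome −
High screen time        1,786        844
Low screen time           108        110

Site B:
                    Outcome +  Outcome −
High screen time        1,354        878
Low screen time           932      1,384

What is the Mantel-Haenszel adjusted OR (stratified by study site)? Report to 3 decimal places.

OR_MH = Σ(aᵢdᵢ/nᵢ) / Σ(bᵢcᵢ/nᵢ), where nᵢ is the stratum total.
Stratum 1 (Site A): n = 2848; a·d/n = 1786·110/2848 = 68.9817; b·c/n = 844·108/2848 = 32.0056
Stratum 2 (Site B): n = 4548; a·d/n = 1354·1384/4548 = 412.0352; b·c/n = 878·932/4548 = 179.9244
OR_MH = (68.9817 + 412.0352) / (32.0056 + 179.9244) = 481.0169 / 211.9300 = 2.26970

2.270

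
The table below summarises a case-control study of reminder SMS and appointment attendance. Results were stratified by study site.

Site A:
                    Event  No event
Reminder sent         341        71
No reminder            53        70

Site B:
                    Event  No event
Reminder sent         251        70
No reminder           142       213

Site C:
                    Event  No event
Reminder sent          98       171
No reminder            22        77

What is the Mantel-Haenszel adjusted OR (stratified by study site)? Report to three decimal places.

4.512

OR_MH = Σ(aᵢdᵢ/nᵢ) / Σ(bᵢcᵢ/nᵢ), where nᵢ is the stratum total.
Stratum 1 (Site A): n = 535; a·d/n = 341·70/535 = 44.6168; b·c/n = 71·53/535 = 7.0336
Stratum 2 (Site B): n = 676; a·d/n = 251·213/676 = 79.0873; b·c/n = 70·142/676 = 14.7041
Stratum 3 (Site C): n = 368; a·d/n = 98·77/368 = 20.5054; b·c/n = 171·22/368 = 10.2228
OR_MH = (44.6168 + 79.0873 + 20.5054) / (7.0336 + 14.7041 + 10.2228) = 144.2095 / 31.9606 = 4.51210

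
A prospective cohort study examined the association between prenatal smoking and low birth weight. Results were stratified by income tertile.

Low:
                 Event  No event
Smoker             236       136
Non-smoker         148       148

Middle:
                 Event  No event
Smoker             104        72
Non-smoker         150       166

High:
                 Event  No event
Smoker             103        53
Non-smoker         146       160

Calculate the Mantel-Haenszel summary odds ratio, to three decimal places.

1.788

OR_MH = Σ(aᵢdᵢ/nᵢ) / Σ(bᵢcᵢ/nᵢ), where nᵢ is the stratum total.
Stratum 1 (Low): n = 668; a·d/n = 236·148/668 = 52.2874; b·c/n = 136·148/668 = 30.1317
Stratum 2 (Middle): n = 492; a·d/n = 104·166/492 = 35.0894; b·c/n = 72·150/492 = 21.9512
Stratum 3 (High): n = 462; a·d/n = 103·160/462 = 35.6710; b·c/n = 53·146/462 = 16.7489
OR_MH = (52.2874 + 35.0894 + 35.6710) / (30.1317 + 21.9512 + 16.7489) = 123.0479 / 68.8319 = 1.78766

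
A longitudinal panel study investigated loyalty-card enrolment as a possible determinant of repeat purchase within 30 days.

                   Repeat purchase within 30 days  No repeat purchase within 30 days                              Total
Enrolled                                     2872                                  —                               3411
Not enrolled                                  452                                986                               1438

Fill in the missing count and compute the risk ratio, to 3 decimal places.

The missing cell is in the exposed row: 3411 − 2872 = 539.
So a = 2872, b = 539, c = 452, d = 986.
RR = [a/(a+b)] / [c/(c+d)] = (2872/3411) / (452/1438) = 0.84198/0.31433 = 2.67869

2.679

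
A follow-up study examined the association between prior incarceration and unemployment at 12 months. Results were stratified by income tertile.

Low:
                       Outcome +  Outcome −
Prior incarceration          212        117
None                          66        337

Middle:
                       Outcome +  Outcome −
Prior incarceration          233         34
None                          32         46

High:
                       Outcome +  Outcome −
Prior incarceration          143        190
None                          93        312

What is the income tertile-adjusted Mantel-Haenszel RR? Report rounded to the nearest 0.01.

RR_MH = Σ(aᵢ·n₀ᵢ/nᵢ) / Σ(cᵢ·n₁ᵢ/nᵢ), with n₁ᵢ = aᵢ+bᵢ (exposed), n₀ᵢ = cᵢ+dᵢ (unexposed), nᵢ = n₁ᵢ+n₀ᵢ.
Stratum 1 (Low): n₁ = 329, n₀ = 403, n = 732; a·n₀/n = 212·403/732 = 116.7158; c·n₁/n = 66·329/732 = 29.6639
Stratum 2 (Middle): n₁ = 267, n₀ = 78, n = 345; a·n₀/n = 233·78/345 = 52.6783; c·n₁/n = 32·267/345 = 24.7652
Stratum 3 (High): n₁ = 333, n₀ = 405, n = 738; a·n₀/n = 143·405/738 = 78.4756; c·n₁/n = 93·333/738 = 41.9634
RR_MH = (116.7158 + 52.6783 + 78.4756) / (29.6639 + 24.7652 + 41.9634) = 247.8697 / 96.3926 = 2.57146

2.57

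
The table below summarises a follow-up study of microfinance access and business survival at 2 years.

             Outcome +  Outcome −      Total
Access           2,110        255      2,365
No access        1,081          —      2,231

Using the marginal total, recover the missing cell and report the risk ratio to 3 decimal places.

The missing cell is in the unexposed row: 2231 − 1081 = 1150.
So a = 2110, b = 255, c = 1081, d = 1150.
RR = [a/(a+b)] / [c/(c+d)] = (2110/2365) / (1081/2231) = 0.89218/0.48454 = 1.84130

1.841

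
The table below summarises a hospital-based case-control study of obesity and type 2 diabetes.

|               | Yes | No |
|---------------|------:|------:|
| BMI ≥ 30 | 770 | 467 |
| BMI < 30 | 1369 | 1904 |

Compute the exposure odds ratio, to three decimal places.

Cells: a = 770, b = 467, c = 1369, d = 1904.
OR = (a·d)/(b·c) = (770 × 1904) / (467 × 1369) = 1466080 / 639323 = 2.29318
The odds of type 2 diabetes are about 2.29 times as high in the bmi ≥ 30 group.

2.293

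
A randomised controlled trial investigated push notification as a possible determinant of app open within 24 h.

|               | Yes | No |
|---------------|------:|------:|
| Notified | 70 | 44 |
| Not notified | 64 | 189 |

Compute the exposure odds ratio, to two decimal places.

Cells: a = 70, b = 44, c = 64, d = 189.
OR = (a·d)/(b·c) = (70 × 189) / (44 × 64) = 13230 / 2816 = 4.69815
The odds of app open within 24 h are about 4.70 times as high in the notified group.

4.70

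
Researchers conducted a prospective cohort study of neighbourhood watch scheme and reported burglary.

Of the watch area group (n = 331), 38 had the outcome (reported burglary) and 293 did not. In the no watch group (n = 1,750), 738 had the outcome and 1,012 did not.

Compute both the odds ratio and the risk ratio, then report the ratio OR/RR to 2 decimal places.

From the description: a = 38, b = 293, c = 738, d = 1012.
OR = (38·1012)/(293·738) = 38456/216234 = 0.17784
Risk in exposed = 38/331 = 0.11480; risk in unexposed = 738/1750 = 0.42171; RR = 0.27223
OR/RR = 0.17784 / 0.27223 = 0.65329
The outcome is not rare, so the OR lies further from 1 than the RR.

0.65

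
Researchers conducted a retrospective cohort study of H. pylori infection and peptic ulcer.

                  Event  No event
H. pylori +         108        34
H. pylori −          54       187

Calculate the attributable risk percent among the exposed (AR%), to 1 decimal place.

Cells: a = 108, b = 34, c = 54, d = 187.
Risk in exposed = 108/142 = 0.76056; risk in unexposed = 54/241 = 0.22407.
RR = 0.76056/0.22407 = 3.39437
AR% = (RR − 1)/RR × 100 = (3.39437 − 1)/3.39437 × 100 = 70.5394%

70.5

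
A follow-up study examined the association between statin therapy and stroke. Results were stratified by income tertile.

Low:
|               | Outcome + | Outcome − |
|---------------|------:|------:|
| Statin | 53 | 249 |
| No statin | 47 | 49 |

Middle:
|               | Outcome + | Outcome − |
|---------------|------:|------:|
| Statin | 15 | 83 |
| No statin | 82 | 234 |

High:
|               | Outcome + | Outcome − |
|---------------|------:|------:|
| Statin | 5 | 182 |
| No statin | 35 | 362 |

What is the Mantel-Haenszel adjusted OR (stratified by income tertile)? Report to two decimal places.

0.32

OR_MH = Σ(aᵢdᵢ/nᵢ) / Σ(bᵢcᵢ/nᵢ), where nᵢ is the stratum total.
Stratum 1 (Low): n = 398; a·d/n = 53·49/398 = 6.5251; b·c/n = 249·47/398 = 29.4045
Stratum 2 (Middle): n = 414; a·d/n = 15·234/414 = 8.4783; b·c/n = 83·82/414 = 16.4396
Stratum 3 (High): n = 584; a·d/n = 5·362/584 = 3.0993; b·c/n = 182·35/584 = 10.9075
OR_MH = (6.5251 + 8.4783 + 3.0993) / (29.4045 + 16.4396 + 10.9075) = 18.1027 / 56.7517 = 0.31898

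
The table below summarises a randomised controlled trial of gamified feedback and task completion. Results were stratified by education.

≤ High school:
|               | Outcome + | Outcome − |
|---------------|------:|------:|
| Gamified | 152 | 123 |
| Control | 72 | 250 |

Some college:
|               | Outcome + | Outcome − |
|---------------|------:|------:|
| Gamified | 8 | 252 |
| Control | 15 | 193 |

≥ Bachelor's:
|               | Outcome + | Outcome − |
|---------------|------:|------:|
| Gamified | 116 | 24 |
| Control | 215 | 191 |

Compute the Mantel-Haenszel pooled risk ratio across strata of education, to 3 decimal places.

RR_MH = Σ(aᵢ·n₀ᵢ/nᵢ) / Σ(cᵢ·n₁ᵢ/nᵢ), with n₁ᵢ = aᵢ+bᵢ (exposed), n₀ᵢ = cᵢ+dᵢ (unexposed), nᵢ = n₁ᵢ+n₀ᵢ.
Stratum 1 (≤ High school): n₁ = 275, n₀ = 322, n = 597; a·n₀/n = 152·322/597 = 81.9832; c·n₁/n = 72·275/597 = 33.1658
Stratum 2 (Some college): n₁ = 260, n₀ = 208, n = 468; a·n₀/n = 8·208/468 = 3.5556; c·n₁/n = 15·260/468 = 8.3333
Stratum 3 (≥ Bachelor's): n₁ = 140, n₀ = 406, n = 546; a·n₀/n = 116·406/546 = 86.2564; c·n₁/n = 215·140/546 = 55.1282
RR_MH = (81.9832 + 3.5556 + 86.2564) / (33.1658 + 8.3333 + 55.1282) = 171.7952 / 96.6274 = 1.77791

1.778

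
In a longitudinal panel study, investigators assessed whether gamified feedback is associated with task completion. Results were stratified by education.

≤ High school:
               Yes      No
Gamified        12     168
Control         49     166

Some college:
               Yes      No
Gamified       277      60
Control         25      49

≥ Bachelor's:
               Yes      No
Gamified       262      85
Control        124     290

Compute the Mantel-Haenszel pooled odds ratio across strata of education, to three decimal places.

OR_MH = Σ(aᵢdᵢ/nᵢ) / Σ(bᵢcᵢ/nᵢ), where nᵢ is the stratum total.
Stratum 1 (≤ High school): n = 395; a·d/n = 12·166/395 = 5.0430; b·c/n = 168·49/395 = 20.8405
Stratum 2 (Some college): n = 411; a·d/n = 277·49/411 = 33.0243; b·c/n = 60·25/411 = 3.6496
Stratum 3 (≥ Bachelor's): n = 761; a·d/n = 262·290/761 = 99.8423; b·c/n = 85·124/761 = 13.8502
OR_MH = (5.0430 + 33.0243 + 99.8423) / (20.8405 + 3.6496 + 13.8502) = 137.9097 / 38.3403 = 3.59699

3.597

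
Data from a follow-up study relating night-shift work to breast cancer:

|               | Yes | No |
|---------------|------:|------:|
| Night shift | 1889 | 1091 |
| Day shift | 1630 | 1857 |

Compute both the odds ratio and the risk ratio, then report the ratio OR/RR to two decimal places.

Cells: a = 1889, b = 1091, c = 1630, d = 1857.
OR = (1889·1857)/(1091·1630) = 3507873/1778330 = 1.97257
Risk in exposed = 1889/2980 = 0.63389; risk in unexposed = 1630/3487 = 0.46745; RR = 1.35606
OR/RR = 1.97257 / 1.35606 = 1.45463
The outcome is not rare, so the OR lies further from 1 than the RR.

1.45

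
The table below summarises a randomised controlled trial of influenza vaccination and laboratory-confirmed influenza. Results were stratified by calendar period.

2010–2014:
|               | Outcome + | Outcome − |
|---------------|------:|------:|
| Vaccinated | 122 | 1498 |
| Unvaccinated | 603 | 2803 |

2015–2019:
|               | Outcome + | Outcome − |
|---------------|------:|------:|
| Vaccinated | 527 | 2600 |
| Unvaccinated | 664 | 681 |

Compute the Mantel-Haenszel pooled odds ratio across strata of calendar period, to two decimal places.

0.26

OR_MH = Σ(aᵢdᵢ/nᵢ) / Σ(bᵢcᵢ/nᵢ), where nᵢ is the stratum total.
Stratum 1 (2010–2014): n = 5026; a·d/n = 122·2803/5026 = 68.0394; b·c/n = 1498·603/5026 = 179.7242
Stratum 2 (2015–2019): n = 4472; a·d/n = 527·681/4472 = 80.2520; b·c/n = 2600·664/4472 = 386.0465
OR_MH = (68.0394 + 80.2520) / (179.7242 + 386.0465) = 148.2914 / 565.7707 = 0.26211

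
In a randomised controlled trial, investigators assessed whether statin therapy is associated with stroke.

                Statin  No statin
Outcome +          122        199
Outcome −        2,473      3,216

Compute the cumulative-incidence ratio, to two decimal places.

Reading the table with exposure as columns: a = 122 (Statin, case), b = 2473 (Statin, non-case), c = 199 (No statin, case), d = 3216.
Risk in exposed = 122/2595 = 0.04701; risk in unexposed = 199/3415 = 0.05827.
RR = 0.04701 / 0.05827 = 0.80679
The risk is 19% lower among the exposed than among the unexposed.

0.81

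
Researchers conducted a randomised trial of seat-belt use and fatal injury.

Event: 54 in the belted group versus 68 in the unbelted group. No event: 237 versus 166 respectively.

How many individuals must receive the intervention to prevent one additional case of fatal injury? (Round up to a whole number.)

10

Risk in treated group = 54/291 = 0.18557; risk in control = 68/234 = 0.29060.
Absolute risk reduction = 0.29060 − 0.18557 = 0.10503
NNT = 1 / ARR = 1 / 0.10503 = 9.521 → round up → 10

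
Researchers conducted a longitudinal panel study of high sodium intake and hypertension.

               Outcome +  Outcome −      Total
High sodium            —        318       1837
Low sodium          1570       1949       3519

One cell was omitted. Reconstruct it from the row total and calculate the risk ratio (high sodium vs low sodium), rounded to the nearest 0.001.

1.853

The missing cell is in the exposed row: 1837 − 318 = 1519.
So a = 1519, b = 318, c = 1570, d = 1949.
RR = [a/(a+b)] / [c/(c+d)] = (1519/1837) / (1570/3519) = 0.82689/0.44615 = 1.85340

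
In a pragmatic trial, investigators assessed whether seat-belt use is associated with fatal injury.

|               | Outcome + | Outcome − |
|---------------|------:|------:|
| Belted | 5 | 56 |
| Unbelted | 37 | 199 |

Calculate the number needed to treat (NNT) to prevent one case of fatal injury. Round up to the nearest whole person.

14

Risk in treated group = 5/61 = 0.08197; risk in control = 37/236 = 0.15678.
Absolute risk reduction = 0.15678 − 0.08197 = 0.07481
NNT = 1 / ARR = 1 / 0.07481 = 13.367 → round up → 14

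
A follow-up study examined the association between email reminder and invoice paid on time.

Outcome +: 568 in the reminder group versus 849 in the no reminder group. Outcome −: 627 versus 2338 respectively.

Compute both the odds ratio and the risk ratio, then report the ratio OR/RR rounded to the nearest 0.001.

1.398

From the description: a = 568, b = 627, c = 849, d = 2338.
OR = (568·2338)/(627·849) = 1327984/532323 = 2.49470
Risk in exposed = 568/1195 = 0.47531; risk in unexposed = 849/3187 = 0.26639; RR = 1.78425
OR/RR = 2.49470 / 1.78425 = 1.39818
The outcome is not rare, so the OR lies further from 1 than the RR.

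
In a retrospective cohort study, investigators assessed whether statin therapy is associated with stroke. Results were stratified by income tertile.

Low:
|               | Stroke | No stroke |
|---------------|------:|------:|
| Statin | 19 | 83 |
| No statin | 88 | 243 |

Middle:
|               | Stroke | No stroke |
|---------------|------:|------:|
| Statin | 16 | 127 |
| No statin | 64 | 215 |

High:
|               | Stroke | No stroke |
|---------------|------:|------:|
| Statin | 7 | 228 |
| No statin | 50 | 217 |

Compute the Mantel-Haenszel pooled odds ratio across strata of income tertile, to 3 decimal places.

0.371

OR_MH = Σ(aᵢdᵢ/nᵢ) / Σ(bᵢcᵢ/nᵢ), where nᵢ is the stratum total.
Stratum 1 (Low): n = 433; a·d/n = 19·243/433 = 10.6628; b·c/n = 83·88/433 = 16.8684
Stratum 2 (Middle): n = 422; a·d/n = 16·215/422 = 8.1517; b·c/n = 127·64/422 = 19.2607
Stratum 3 (High): n = 502; a·d/n = 7·217/502 = 3.0259; b·c/n = 228·50/502 = 22.7092
OR_MH = (10.6628 + 8.1517 + 3.0259) / (16.8684 + 19.2607 + 22.7092) = 21.8404 / 58.8382 = 0.37119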